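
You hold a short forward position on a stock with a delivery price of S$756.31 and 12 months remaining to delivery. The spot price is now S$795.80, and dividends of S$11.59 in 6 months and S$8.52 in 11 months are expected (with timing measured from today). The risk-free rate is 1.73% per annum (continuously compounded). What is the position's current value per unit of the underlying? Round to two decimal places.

-S$32.59

PV(remaining dividends) I = 11.59·e^(−0.0173·6/12) + 8.52·e^(−0.0173·11/12) = 19.8761
Current forward F = (S − I)·e^(rT) = (795.80 − 19.8761)·e^(0.0173·12/12) = 775.9239 × 1.017451 = 789.4645
Value (long) = (F − K)·e^(−rT) = (789.4645 − 756.31) × 0.982849 = 32.5859
Short position value = −(long value) = -S$32.59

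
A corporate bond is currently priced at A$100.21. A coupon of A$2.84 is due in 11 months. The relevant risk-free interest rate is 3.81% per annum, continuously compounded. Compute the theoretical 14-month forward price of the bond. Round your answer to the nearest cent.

PV(coupons) I = 2.84·e^(−0.0381·11/12)
I = 2.7425
F = (S − I)·e^(rT) = (100.21 − 2.7425) · e^(0.0381·14/12)
= 97.4675 · e^0.044450 = 97.4675 × 1.045453 = A$101.90

A$101.90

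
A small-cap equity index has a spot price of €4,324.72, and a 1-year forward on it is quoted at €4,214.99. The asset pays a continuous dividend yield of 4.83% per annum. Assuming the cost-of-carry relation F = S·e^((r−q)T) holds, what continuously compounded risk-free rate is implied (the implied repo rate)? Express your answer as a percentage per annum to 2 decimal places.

2.26%

From F = S·e^((r−q)T): (r − q) = ln(F/S)/T
ln(4214.99/4324.72) = ln(0.974627) = -0.025700
(r − q) = -0.025700 / (1) = -0.025700
r = ln(F/S)/T + q = -0.025700 + 0.0483 = 0.022600
r = 2.26%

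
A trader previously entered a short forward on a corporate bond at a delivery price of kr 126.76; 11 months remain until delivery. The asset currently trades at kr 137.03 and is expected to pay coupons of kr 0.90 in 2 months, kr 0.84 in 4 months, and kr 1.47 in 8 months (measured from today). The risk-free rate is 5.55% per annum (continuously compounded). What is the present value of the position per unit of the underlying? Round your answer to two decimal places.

-kr 13.42

PV(remaining coupons) I = 0.90·e^(−0.0555·2/12) + 0.84·e^(−0.0555·4/12) + 1.47·e^(−0.0555·8/12) = 3.1329
Current forward F = (S − I)·e^(rT) = (137.03 − 3.1329)·e^(0.0555·11/12) = 133.8971 × 1.052191 = 140.8853
Value (long) = (F − K)·e^(−rT) = (140.8853 − 126.76) × 0.950397 = 13.4246
Short position value = −(long value) = -kr 13.42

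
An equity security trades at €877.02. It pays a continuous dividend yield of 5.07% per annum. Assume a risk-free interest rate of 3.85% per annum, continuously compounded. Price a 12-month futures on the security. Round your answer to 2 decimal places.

€866.39

F = S·e^((r − q)T) = 877.02 · e^((0.0385 − 0.0507) × 12/12)
= 877.02 · e^-0.012200 = 877.02 × 0.987874
F = €866.39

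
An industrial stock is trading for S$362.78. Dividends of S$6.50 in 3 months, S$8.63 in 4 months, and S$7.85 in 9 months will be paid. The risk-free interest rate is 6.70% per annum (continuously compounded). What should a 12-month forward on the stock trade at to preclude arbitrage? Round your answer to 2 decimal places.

PV(dividends) I = 6.50·e^(−0.0670·3/12) + 8.63·e^(−0.0670·4/12) + 7.85·e^(−0.0670·9/12)
I = 6.3920 + 8.4394 + 7.4653 = 22.2967
F = (S − I)·e^(rT) = (362.78 − 22.2967) · e^(0.0670·12/12)
= 340.4833 · e^0.067000 = 340.4833 × 1.069295 = S$364.08

S$364.08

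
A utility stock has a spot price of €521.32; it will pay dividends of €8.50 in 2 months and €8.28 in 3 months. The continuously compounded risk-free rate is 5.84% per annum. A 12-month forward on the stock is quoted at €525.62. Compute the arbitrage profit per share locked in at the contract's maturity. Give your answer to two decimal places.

PV(dividends) I = 8.50·e^(−0.0584·2/12) + 8.28·e^(−0.0584·3/12) = 16.5777
Fair forward F* = (S − I)·e^(rT) = (521.32 − 16.5777)·e^0.058400 = 504.7423 × 1.060139 = 535.0970
Market €525.62 < fair 535.0970: forward underpriced → reverse cash-and-carry (short the stock, invest proceeds at r, pay the dividends, go long the forward).
Profit at T = |F_mkt − F*| = |525.62 − 535.0970| = €9.48 per share

€9.48 per share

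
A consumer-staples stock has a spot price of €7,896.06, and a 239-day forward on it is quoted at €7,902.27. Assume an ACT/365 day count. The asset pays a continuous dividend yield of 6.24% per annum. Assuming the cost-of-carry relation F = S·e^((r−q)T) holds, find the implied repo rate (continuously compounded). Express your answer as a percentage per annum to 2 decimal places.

6.36%

From F = S·e^((r−q)T): (r − q) = ln(F/S)/T
ln(7902.27/7896.06) = ln(1.000786) = 0.000786
(r − q) = 0.000786 / (239/365) = 0.001200
r = ln(F/S)/T + q = 0.001200 + 0.0624 = 0.063600
r = 6.36%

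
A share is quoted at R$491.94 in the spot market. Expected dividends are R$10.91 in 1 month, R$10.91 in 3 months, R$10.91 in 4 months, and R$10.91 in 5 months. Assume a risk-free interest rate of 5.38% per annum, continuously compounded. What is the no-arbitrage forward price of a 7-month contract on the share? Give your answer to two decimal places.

PV(dividends) I = 10.91·e^(−0.0538·1/12) + 10.91·e^(−0.0538·3/12) + 10.91·e^(−0.0538·4/12) + 10.91·e^(−0.0538·5/12)
I = 10.8612 + 10.7642 + 10.7161 + 10.6682 = 43.0097
F = (S − I)·e^(rT) = (491.94 − 43.0097) · e^(0.0538·7/12)
= 448.9303 · e^0.031383 = 448.9303 × 1.031881 = R$463.24

R$463.24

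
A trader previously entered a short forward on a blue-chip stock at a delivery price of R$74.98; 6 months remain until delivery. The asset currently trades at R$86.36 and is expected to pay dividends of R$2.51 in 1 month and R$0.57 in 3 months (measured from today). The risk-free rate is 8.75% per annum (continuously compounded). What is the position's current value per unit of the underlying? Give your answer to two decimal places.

-R$11.54

PV(remaining dividends) I = 2.51·e^(−0.0875·1/12) + 0.57·e^(−0.0875·3/12) = 3.0494
Current forward F = (S − I)·e^(rT) = (86.36 − 3.0494)·e^(0.0875·6/12) = 83.3106 × 1.044721 = 87.0363
Value (long) = (F − K)·e^(−rT) = (87.0363 − 74.98) × 0.957193 = 11.5402
Short position value = −(long value) = -R$11.54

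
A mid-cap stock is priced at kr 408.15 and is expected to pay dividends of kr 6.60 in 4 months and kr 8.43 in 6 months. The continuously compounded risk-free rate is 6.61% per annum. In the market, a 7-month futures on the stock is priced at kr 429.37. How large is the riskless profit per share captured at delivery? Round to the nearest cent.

kr 20.36 per share

PV(dividends) I = 6.60·e^(−0.0661·4/12) + 8.43·e^(−0.0661·6/12) = 14.6121
Fair futures F* = (S − I)·e^(rT) = (408.15 − 14.6121)·e^0.038558 = 393.5379 × 1.039311 = 409.0083
Market kr 429.37 > fair 409.0083: forward overpriced → cash-and-carry (borrow at r, buy the stock and collect the dividends, short the forward).
Profit at T = |F_mkt − F*| = |429.37 − 409.0083| = kr 20.36 per share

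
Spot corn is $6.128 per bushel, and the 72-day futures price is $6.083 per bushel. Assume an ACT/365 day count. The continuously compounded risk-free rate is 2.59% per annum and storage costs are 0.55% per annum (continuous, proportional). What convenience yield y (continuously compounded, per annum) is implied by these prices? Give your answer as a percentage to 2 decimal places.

6.88%

F = S·e^((r+u−y)T) ⇒ (r+u−y) = ln(F/S)/T
ln(6.083/6.128) = -0.007370; /T ⇒ -0.037362
y = r + u − ln(F/S)/T = 0.0259 + 0.0055 + 0.037362 = 0.068762
y = 6.88%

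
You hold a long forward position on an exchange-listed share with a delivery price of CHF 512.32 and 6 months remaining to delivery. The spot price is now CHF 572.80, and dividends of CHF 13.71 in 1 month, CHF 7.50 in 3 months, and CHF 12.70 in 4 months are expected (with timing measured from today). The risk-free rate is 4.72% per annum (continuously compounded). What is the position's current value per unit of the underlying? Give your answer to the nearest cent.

CHF 38.86

PV(remaining dividends) I = 13.71·e^(−0.0472·1/12) + 7.50·e^(−0.0472·3/12) + 12.70·e^(−0.0472·4/12) = 33.5700
Current forward F = (S − I)·e^(rT) = (572.80 − 33.5700)·e^(0.0472·6/12) = 539.2300 × 1.023881 = 552.1074
Value (long) = (F − K)·e^(−rT) = (552.1074 − 512.32) × 0.976676 = 38.8594
Value = CHF 38.86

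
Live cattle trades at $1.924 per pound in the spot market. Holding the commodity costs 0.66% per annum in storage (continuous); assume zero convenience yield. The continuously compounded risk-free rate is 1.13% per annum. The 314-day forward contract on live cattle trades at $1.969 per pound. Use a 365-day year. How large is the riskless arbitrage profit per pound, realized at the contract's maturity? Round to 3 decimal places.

Fair forward: F* = S·e^(carry·T), with carry = (r + u) = 0.0113 + 0.0066 = 0.0179
F* = 1.924 · e^(0.0179 × 314/365) = 1.924 · e^0.015399 = 1.924 × 1.015518 = $1.9539
Market $1.969 > fair $1.9539: forward overpriced → cash-and-carry (buy spot, short the forward).
At maturity, profit = |F_mkt − F*| = |1.969 − 1.9539| = $0.015 per pound

$0.015 per pound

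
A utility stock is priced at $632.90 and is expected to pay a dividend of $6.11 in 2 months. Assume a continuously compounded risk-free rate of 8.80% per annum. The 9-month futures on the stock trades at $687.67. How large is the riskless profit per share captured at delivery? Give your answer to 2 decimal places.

$18.02 per share

PV(dividends) I = 6.11·e^(−0.0880·2/12) = 6.0210
Fair futures F* = (S − I)·e^(rT) = (632.90 − 6.0210)·e^0.066000 = 626.8790 × 1.068227 = 669.6491
Market $687.67 > fair 669.6491: forward overpriced → cash-and-carry (borrow at r, buy the stock and collect the dividends, short the forward).
Profit at T = |F_mkt − F*| = |687.67 − 669.6491| = $18.02 per share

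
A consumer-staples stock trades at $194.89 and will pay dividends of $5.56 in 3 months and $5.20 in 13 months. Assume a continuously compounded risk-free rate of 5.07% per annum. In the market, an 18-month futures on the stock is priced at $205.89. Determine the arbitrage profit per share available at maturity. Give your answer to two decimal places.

$6.84 per share

PV(dividends) I = 5.56·e^(−0.0507·3/12) + 5.20·e^(−0.0507·13/12) = 10.4121
Fair futures F* = (S − I)·e^(rT) = (194.89 − 10.4121)·e^0.076050 = 184.4779 × 1.079017 = 199.0548
Market $205.89 > fair 199.0548: forward overpriced → cash-and-carry (borrow at r, buy the stock and collect the dividends, short the forward).
Profit at T = |F_mkt − F*| = |205.89 − 199.0548| = $6.84 per share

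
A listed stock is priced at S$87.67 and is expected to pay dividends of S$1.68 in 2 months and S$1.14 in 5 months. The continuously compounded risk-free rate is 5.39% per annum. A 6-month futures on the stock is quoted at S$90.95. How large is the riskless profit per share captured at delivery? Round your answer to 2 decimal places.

S$3.74 per share

PV(dividends) I = 1.68·e^(−0.0539·2/12) + 1.14·e^(−0.0539·5/12) = 2.7797
Fair futures F* = (S − I)·e^(rT) = (87.67 − 2.7797)·e^0.026950 = 84.8903 × 1.027316 = 87.2092
Market S$90.95 > fair 87.2092: forward overpriced → cash-and-carry (borrow at r, buy the stock and collect the dividends, short the forward).
Profit at T = |F_mkt − F*| = |90.95 − 87.2092| = S$3.74 per share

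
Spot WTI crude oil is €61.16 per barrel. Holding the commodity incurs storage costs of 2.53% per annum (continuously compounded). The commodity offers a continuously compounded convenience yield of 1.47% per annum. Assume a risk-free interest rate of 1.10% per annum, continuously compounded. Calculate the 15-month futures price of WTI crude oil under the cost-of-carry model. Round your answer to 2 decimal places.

Net carry = r + u − y = 0.0110 + 0.0253 − 0.0147 = 0.0216
F = S·e^((r+u−y)T) = 61.16 · e^(0.0216 × 15/12) = 61.16 · e^0.027000
= 61.16 × 1.027368 = €62.83 per barrel

€62.83 per barrel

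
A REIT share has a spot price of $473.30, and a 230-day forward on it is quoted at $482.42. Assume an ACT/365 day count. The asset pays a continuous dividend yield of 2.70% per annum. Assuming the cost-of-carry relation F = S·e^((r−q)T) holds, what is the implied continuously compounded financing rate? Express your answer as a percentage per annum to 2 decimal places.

From F = S·e^((r−q)T): (r − q) = ln(F/S)/T
ln(482.42/473.30) = ln(1.019269) = 0.019086
(r − q) = 0.019086 / (230/365) = 0.030289
r = ln(F/S)/T + q = 0.030289 + 0.0270 = 0.057289
r = 5.73%

5.73%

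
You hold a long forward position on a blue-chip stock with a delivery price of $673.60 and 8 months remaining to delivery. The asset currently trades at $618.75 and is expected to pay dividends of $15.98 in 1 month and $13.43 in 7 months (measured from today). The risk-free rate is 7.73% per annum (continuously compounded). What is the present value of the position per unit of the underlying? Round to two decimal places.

PV(remaining dividends) I = 15.98·e^(−0.0773·1/12) + 13.43·e^(−0.0773·7/12) = 28.7153
Current forward F = (S − I)·e^(rT) = (618.75 − 28.7153)·e^(0.0773·8/12) = 590.0347 × 1.052884 = 621.2381
Value (long) = (F − K)·e^(−rT) = (621.2381 − 673.60) × 0.949772 = -49.7319
Value = -$49.73

-$49.73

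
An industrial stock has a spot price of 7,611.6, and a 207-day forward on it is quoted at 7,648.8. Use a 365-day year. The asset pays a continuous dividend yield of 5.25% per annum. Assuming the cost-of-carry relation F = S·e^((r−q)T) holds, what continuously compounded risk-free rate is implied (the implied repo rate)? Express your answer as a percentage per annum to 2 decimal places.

6.11%

From F = S·e^((r−q)T): (r − q) = ln(F/S)/T
ln(7648.8/7611.6) = ln(1.004887) = 0.004875
(r − q) = 0.004875 / (207/365) = 0.008596
r = ln(F/S)/T + q = 0.008596 + 0.0525 = 0.061096
r = 6.11%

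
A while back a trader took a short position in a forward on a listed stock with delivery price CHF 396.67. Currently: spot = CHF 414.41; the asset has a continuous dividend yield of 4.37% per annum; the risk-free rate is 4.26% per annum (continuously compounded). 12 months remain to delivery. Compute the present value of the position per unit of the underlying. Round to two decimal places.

-CHF 16.56

Current fair forward for the remaining 12 months: F = S·e^((r − q)·T), (r − q) = 0.0426 − 0.0437 = -0.0011
F = 414.41 · e^(-0.0011 × 12/12) = 414.41 × 0.998901 = 413.9546
Value of long forward = (F − K)·e^(−rT) = (413.9546 − 396.67) · e^(−0.0426·12/12)
= 17.2846 × 0.958295 = 16.56
Short position value = −(long value) = -CHF 16.56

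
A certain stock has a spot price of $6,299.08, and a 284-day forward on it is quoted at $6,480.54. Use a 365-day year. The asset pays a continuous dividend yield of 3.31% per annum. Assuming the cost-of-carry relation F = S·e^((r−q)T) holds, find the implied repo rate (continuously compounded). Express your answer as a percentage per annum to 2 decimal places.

From F = S·e^((r−q)T): (r − q) = ln(F/S)/T
ln(6480.54/6299.08) = ln(1.028807) = 0.028400
(r − q) = 0.028400 / (284/365) = 0.036500
r = ln(F/S)/T + q = 0.036500 + 0.0331 = 0.069600
r = 6.96%

6.96%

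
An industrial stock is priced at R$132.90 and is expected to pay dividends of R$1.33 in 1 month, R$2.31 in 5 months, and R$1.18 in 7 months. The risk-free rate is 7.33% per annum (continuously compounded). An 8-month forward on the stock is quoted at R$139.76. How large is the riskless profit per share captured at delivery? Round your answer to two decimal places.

PV(dividends) I = 1.33·e^(−0.0733·1/12) + 2.31·e^(−0.0733·5/12) + 1.18·e^(−0.0733·7/12) = 4.6930
Fair forward F* = (S − I)·e^(rT) = (132.90 − 4.6930)·e^0.048867 = 128.2070 × 1.050081 = 134.6277
Market R$139.76 > fair 134.6277: forward overpriced → cash-and-carry (borrow at r, buy the stock and collect the dividends, short the forward).
Profit at T = |F_mkt − F*| = |139.76 − 134.6277| = R$5.13 per share

R$5.13 per share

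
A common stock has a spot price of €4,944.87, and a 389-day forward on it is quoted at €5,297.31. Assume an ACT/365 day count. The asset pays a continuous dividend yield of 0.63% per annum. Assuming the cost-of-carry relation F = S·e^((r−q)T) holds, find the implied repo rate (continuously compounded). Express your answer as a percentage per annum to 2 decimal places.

From F = S·e^((r−q)T): (r − q) = ln(F/S)/T
ln(5297.31/4944.87) = ln(1.071274) = 0.068849
(r − q) = 0.068849 / (389/365) = 0.064601
r = ln(F/S)/T + q = 0.064601 + 0.0063 = 0.070901
r = 7.09%

7.09%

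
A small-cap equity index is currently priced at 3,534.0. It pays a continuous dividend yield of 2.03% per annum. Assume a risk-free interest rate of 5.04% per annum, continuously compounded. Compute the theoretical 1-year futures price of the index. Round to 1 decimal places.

3,642.0

F = S·e^((r − q)T) = 3534.0 · e^((0.0504 − 0.0203) × 1)
= 3534.0 · e^0.030100 = 3534.0 × 1.030558
F = 3,642.0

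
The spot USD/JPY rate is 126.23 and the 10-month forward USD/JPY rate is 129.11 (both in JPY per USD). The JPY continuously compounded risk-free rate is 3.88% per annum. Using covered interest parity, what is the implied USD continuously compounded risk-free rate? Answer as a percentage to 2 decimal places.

1.17%

F = S·e^((r_JPY − r_USD)T) ⇒ r_USD = r_JPY − ln(F/S)/T
ln(129.11/126.23) = 0.022559; /(10/12) = 0.027071
r_USD = 0.0388 − 0.027071 = 0.011729
r_USD = 1.17%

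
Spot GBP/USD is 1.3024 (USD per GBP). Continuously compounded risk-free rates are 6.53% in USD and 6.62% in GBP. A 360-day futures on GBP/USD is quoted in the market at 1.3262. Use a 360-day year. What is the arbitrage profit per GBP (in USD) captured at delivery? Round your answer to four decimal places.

Fair futures: F* = S·e^(carry·T), with carry = (r_USD − r_GBP) = 0.0653 − 0.0662 = -0.0009
F* = 1.3024 · e^(-0.0009 × 360/360) = 1.3024 · e^-0.000900 = 1.3024 × 0.999100 = 1.3012
Market 1.3262 > fair 1.3012: forward overpriced → cash-and-carry (buy spot, short the forward).
At maturity, profit = |F_mkt − F*| = |1.3262 − 1.3012| = 0.0250 per GBP (in USD)

0.0250 per GBP (in USD)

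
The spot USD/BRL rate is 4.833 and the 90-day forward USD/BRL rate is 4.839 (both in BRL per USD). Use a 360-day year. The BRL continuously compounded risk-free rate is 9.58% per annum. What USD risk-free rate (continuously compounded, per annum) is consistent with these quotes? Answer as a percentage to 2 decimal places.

F = S·e^((r_BRL − r_USD)T) ⇒ r_USD = r_BRL − ln(F/S)/T
ln(4.839/4.833) = 0.001241; /(90/360) = 0.004964
r_USD = 0.0958 − 0.004964 = 0.090836
r_USD = 9.08%

9.08%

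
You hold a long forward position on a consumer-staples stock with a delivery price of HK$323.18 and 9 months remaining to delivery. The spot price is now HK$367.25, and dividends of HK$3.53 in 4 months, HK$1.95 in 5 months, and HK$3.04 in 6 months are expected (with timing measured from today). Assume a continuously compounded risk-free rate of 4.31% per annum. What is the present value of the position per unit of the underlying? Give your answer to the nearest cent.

PV(remaining dividends) I = 3.53·e^(−0.0431·4/12) + 1.95·e^(−0.0431·5/12) + 3.04·e^(−0.0431·6/12) = 8.3701
Current forward F = (S − I)·e^(rT) = (367.25 − 8.3701)·e^(0.0431·9/12) = 358.8799 × 1.032853 = 370.6702
Value (long) = (F − K)·e^(−rT) = (370.6702 − 323.18) × 0.968192 = 45.9796
Value = HK$45.98

HK$45.98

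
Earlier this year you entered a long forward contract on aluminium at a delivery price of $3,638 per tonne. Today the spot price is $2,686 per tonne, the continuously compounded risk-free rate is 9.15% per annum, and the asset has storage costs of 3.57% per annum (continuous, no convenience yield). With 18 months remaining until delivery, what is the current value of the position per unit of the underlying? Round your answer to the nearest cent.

Current fair forward for the remaining 18 months: F = S·e^((r + u)·T), (r + u) = 0.0915 + 0.0357 = 0.1272
F = 2686 · e^(0.1272 × 18/12) = 2686 × 1.21021738 = 3250.6439
Value of long forward = (F − K)·e^(−rT) = (3250.6439 − 3638) · e^(−0.0915·18/12)
= -387.3561 × 0.87175226 = -337.68

-$337.68 per tonne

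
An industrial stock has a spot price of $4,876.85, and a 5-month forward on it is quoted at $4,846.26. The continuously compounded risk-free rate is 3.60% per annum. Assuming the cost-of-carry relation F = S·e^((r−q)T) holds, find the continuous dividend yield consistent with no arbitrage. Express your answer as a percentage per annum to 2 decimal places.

From F = S·e^((r−q)T): (r − q) = ln(F/S)/T
ln(4846.26/4876.85) = ln(0.993728) = -0.006292
(r − q) = -0.006292 / (5/12) = -0.015101
q = r − ln(F/S)/T = 0.0360 + 0.015101 = 0.051101
q = 5.11%

5.11%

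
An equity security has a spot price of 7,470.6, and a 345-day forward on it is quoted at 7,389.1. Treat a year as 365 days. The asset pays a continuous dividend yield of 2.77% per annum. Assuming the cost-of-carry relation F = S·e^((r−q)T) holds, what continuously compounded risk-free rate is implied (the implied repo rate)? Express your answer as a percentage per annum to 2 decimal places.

From F = S·e^((r−q)T): (r − q) = ln(F/S)/T
ln(7389.1/7470.6) = ln(0.989091) = -0.010969
(r − q) = -0.010969 / (345/365) = -0.011605
r = ln(F/S)/T + q = -0.011605 + 0.0277 = 0.016095
r = 1.61%

1.61%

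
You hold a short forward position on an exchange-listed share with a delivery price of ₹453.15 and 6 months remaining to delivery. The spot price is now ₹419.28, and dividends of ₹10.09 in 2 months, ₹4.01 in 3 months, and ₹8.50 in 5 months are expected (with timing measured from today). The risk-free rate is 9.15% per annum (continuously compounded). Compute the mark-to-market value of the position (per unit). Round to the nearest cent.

₹35.64

PV(remaining dividends) I = 10.09·e^(−0.0915·2/12) + 4.01·e^(−0.0915·3/12) + 8.50·e^(−0.0915·5/12) = 22.0386
Current forward F = (S − I)·e^(rT) = (419.28 − 22.0386)·e^(0.0915·6/12) = 397.2414 × 1.046813 = 415.8375
Value (long) = (F − K)·e^(−rT) = (415.8375 − 453.15) × 0.955281 = -35.6439
Short position value = −(long value) = ₹35.64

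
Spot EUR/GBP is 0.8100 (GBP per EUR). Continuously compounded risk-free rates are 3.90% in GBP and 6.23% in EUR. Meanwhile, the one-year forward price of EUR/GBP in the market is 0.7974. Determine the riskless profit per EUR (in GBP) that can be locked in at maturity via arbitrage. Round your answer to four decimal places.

0.0061 per EUR (in GBP)

Fair forward: F* = S·e^(carry·T), with carry = (r_GBP − r_EUR) = 0.0390 − 0.0623 = -0.0233
F* = 0.8100 · e^(-0.0233 × 12/12) = 0.8100 · e^-0.023300 = 0.8100 × 0.976969 = 0.7913
Market 0.7974 > fair 0.7913: forward overpriced → cash-and-carry (buy spot, short the forward).
At maturity, profit = |F_mkt − F*| = |0.7974 − 0.7913| = 0.0061 per EUR (in GBP)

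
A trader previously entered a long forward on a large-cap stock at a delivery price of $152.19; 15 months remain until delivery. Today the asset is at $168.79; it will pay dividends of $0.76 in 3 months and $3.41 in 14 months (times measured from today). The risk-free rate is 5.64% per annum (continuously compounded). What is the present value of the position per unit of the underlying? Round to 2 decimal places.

$23.02

PV(remaining dividends) I = 0.76·e^(−0.0564·3/12) + 3.41·e^(−0.0564·14/12) = 3.9422
Current forward F = (S − I)·e^(rT) = (168.79 − 3.9422)·e^(0.0564·15/12) = 164.8478 × 1.073045 = 176.8891
Value (long) = (F − K)·e^(−rT) = (176.8891 − 152.19) × 0.931928 = 23.0178
Value = $23.02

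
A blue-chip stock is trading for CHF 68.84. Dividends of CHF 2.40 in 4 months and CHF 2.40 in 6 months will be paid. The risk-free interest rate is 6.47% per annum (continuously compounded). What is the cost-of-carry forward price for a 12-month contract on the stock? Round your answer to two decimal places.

PV(dividends) I = 2.40·e^(−0.0647·4/12) + 2.40·e^(−0.0647·6/12)
I = 2.3488 + 2.3236 = 4.6724
F = (S − I)·e^(rT) = (68.84 − 4.6724) · e^(0.0647·12/12)
= 64.1676 · e^0.064700 = 64.1676 × 1.066839 = CHF 68.46

CHF 68.46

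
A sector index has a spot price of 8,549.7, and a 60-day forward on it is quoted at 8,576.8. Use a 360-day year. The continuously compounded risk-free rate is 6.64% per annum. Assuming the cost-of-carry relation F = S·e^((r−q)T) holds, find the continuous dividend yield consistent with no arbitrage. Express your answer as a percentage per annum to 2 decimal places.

From F = S·e^((r−q)T): (r − q) = ln(F/S)/T
ln(8576.8/8549.7) = ln(1.003170) = 0.003165
(r − q) = 0.003165 / (60/360) = 0.018990
q = r − ln(F/S)/T = 0.0664 − 0.018990 = 0.047410
q = 4.74%

4.74%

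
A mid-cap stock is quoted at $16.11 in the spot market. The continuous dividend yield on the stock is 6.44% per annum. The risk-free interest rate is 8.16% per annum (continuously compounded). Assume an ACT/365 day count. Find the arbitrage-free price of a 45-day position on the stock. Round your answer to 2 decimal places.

$16.14

F = S·e^((r − q)T) = 16.11 · e^((0.0816 − 0.0644) × 45/365)
= 16.11 · e^0.002121 = 16.11 × 1.002123
F = $16.14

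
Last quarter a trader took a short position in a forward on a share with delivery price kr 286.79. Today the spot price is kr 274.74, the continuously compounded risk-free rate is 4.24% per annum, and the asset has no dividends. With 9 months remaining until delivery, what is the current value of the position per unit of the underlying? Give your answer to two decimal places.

Current fair forward for the remaining 9 months: F = S·e^(r·T), r = 0.0424
F = 274.74 · e^(0.0424 × 9/12) = 274.74 × 1.032311 = 283.6171
Value of long forward = (F − K)·e^(−rT) = (283.6171 − 286.79) · e^(−0.0424·9/12)
= -3.1729 × 0.968700 = -3.07
Short position value = −(long value) = kr 3.07

kr 3.07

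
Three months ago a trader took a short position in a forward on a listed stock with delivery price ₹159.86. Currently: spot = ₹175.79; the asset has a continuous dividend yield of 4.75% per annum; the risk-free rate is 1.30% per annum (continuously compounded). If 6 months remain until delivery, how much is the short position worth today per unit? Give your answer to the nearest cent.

-₹12.84

Current fair forward for the remaining 6 months: F = S·e^((r − q)·T), (r − q) = 0.0130 − 0.0475 = -0.0345
F = 175.79 · e^(-0.0345 × 6/12) = 175.79 × 0.982898 = 172.7836
Value of long forward = (F − K)·e^(−rT) = (172.7836 − 159.86) · e^(−0.0130·6/12)
= 12.9236 × 0.993521 = 12.84
Short position value = −(long value) = -₹12.84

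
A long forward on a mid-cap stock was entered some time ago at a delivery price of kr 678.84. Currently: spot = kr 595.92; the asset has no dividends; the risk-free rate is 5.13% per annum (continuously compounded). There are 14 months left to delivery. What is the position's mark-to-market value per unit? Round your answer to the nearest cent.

-kr 43.48

Current fair forward for the remaining 14 months: F = S·e^(r·T), r = 0.0513
F = 595.92 · e^(0.0513 × 14/12) = 595.92 × 1.061677 = 632.6746
Value of long forward = (F − K)·e^(−rT) = (632.6746 − 678.84) · e^(−0.0513·14/12)
= -46.1654 × 0.941906 = -43.48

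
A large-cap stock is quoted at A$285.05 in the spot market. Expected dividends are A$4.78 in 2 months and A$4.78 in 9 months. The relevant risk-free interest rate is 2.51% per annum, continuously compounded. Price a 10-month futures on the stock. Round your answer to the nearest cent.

PV(dividends) I = 4.78·e^(−0.0251·2/12) + 4.78·e^(−0.0251·9/12)
I = 4.7600 + 4.6909 = 9.4509
F = (S − I)·e^(rT) = (285.05 − 9.4509) · e^(0.0251·10/12)
= 275.5991 · e^0.020917 = 275.5991 × 1.021137 = A$281.42

A$281.42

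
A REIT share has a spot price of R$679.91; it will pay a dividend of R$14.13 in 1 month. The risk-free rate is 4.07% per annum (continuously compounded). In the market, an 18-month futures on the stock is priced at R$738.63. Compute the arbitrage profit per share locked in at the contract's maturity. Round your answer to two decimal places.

PV(dividends) I = 14.13·e^(−0.0407·1/12) = 14.0822
Fair futures F* = (S − I)·e^(rT) = (679.91 − 14.0822)·e^0.061050 = 665.8278 × 1.062952 = 707.7430
Market R$738.63 > fair 707.7430: forward overpriced → cash-and-carry (borrow at r, buy the stock and collect the dividends, short the forward).
Profit at T = |F_mkt − F*| = |738.63 − 707.7430| = R$30.89 per share

R$30.89 per share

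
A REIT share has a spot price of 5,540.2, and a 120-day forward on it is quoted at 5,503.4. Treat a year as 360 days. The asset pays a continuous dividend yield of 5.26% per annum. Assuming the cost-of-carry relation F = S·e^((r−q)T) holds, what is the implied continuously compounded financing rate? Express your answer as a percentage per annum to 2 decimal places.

3.26%

From F = S·e^((r−q)T): (r − q) = ln(F/S)/T
ln(5503.4/5540.2) = ln(0.993358) = -0.006664
(r − q) = -0.006664 / (120/360) = -0.019992
r = ln(F/S)/T + q = -0.019992 + 0.0526 = 0.032608
r = 3.26%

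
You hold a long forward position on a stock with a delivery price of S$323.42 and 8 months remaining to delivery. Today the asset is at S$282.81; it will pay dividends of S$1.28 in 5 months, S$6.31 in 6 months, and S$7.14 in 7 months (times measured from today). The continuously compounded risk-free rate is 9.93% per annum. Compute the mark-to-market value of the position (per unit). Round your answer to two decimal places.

PV(remaining dividends) I = 1.28·e^(−0.0993·5/12) + 6.31·e^(−0.0993·6/12) + 7.14·e^(−0.0993·7/12) = 13.9706
Current forward F = (S − I)·e^(rT) = (282.81 − 13.9706)·e^(0.0993·8/12) = 268.8394 × 1.068440 = 287.2388
Value (long) = (F − K)·e^(−rT) = (287.2388 − 323.42) × 0.935944 = -33.8636
Value = -S$33.86

-S$33.86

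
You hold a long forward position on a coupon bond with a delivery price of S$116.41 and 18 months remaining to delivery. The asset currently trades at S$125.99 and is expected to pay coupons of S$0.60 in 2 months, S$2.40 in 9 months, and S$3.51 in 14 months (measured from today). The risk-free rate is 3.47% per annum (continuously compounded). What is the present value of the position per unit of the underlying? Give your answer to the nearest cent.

S$9.18

PV(remaining coupons) I = 0.60·e^(−0.0347·2/12) + 2.40·e^(−0.0347·9/12) + 3.51·e^(−0.0347·14/12) = 6.3056
Current forward F = (S − I)·e^(rT) = (125.99 − 6.3056)·e^(0.0347·18/12) = 119.6844 × 1.053428 = 126.0789
Value (long) = (F − K)·e^(−rT) = (126.0789 − 116.41) × 0.949281 = 9.1785
Value = S$9.18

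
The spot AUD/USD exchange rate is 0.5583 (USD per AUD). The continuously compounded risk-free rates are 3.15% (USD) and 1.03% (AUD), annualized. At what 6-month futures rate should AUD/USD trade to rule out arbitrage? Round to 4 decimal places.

0.5642

F = S·e^((r_USD − r_AUD)T) = 0.5583 · e^((0.0315 − 0.0103) × 6/12)
= 0.5583 · e^0.010600 = 0.5583 × 1.010656
F = 0.5642 USD per AUD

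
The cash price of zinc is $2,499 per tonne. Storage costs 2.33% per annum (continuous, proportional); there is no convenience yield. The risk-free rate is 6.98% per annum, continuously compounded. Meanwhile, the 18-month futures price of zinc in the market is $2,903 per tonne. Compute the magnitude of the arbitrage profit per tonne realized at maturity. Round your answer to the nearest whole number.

$29 per tonne

Fair futures: F* = S·e^(carry·T), with carry = (r + u) = 0.0698 + 0.0233 = 0.0931
F* = 2499 · e^(0.0931 × 18/12) = 2499 · e^0.139650 = 2499 × 1.149871 = $2873.5276
Market $2903 > fair $2873.5276: forward overpriced → cash-and-carry (buy spot, short the forward).
At maturity, profit = |F_mkt − F*| = |2903 − 2873.5276| = $29 per tonne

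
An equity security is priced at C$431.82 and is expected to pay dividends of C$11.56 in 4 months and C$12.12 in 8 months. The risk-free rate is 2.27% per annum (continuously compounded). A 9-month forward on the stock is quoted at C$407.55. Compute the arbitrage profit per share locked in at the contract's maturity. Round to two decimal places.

PV(dividends) I = 11.56·e^(−0.0227·4/12) + 12.12·e^(−0.0227·8/12) = 23.4108
Fair forward F* = (S − I)·e^(rT) = (431.82 − 23.4108)·e^0.017025 = 408.4092 × 1.017171 = 415.4220
Market C$407.55 < fair 415.4220: forward underpriced → reverse cash-and-carry (short the stock, invest proceeds at r, pay the dividends, go long the forward).
Profit at T = |F_mkt − F*| = |407.55 − 415.4220| = C$7.87 per share

C$7.87 per share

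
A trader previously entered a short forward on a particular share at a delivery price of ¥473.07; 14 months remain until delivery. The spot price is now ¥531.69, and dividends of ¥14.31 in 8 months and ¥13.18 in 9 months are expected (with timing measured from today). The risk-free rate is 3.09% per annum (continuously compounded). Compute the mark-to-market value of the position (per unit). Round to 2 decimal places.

PV(remaining dividends) I = 14.31·e^(−0.0309·8/12) + 13.18·e^(−0.0309·9/12) = 26.8963
Current forward F = (S − I)·e^(rT) = (531.69 − 26.8963)·e^(0.0309·14/12) = 504.7937 × 1.036708 = 523.3237
Value (long) = (F − K)·e^(−rT) = (523.3237 − 473.07) × 0.964592 = 48.4743
Short position value = −(long value) = -¥48.47

-¥48.47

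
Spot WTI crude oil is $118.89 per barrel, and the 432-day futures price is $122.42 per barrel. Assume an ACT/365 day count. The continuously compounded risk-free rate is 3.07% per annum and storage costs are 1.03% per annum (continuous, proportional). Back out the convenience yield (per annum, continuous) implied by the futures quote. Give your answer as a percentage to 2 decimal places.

F = S·e^((r+u−y)T) ⇒ (r+u−y) = ln(F/S)/T
ln(122.42/118.89) = 0.029259; /T ⇒ 0.024721
y = r + u − ln(F/S)/T = 0.0307 + 0.0103 − 0.024721 = 0.016279
y = 1.63%

1.63%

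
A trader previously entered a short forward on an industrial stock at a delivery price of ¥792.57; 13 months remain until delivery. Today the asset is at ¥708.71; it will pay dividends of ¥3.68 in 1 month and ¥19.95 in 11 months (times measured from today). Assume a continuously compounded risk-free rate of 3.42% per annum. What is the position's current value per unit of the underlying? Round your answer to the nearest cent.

PV(remaining dividends) I = 3.68·e^(−0.0342·1/12) + 19.95·e^(−0.0342·11/12) = 23.0038
Current forward F = (S − I)·e^(rT) = (708.71 − 23.0038)·e^(0.0342·13/12) = 685.7062 × 1.037745 = 711.5882
Value (long) = (F − K)·e^(−rT) = (711.5882 − 792.57) × 0.963628 = -78.0363
Short position value = −(long value) = ¥78.04

¥78.04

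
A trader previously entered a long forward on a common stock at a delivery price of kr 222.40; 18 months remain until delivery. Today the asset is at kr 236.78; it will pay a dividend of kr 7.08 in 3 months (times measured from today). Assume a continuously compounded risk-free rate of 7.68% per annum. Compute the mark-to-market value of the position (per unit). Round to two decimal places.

PV(remaining dividends) I = 7.08·e^(−0.0768·3/12) = 6.9454
Current forward F = (S − I)·e^(rT) = (236.78 − 6.9454)·e^(0.0768·18/12) = 229.8346 × 1.122098 = 257.8969
Value (long) = (F − K)·e^(−rT) = (257.8969 − 222.40) × 0.891188 = 31.6344
Value = kr 31.63

kr 31.63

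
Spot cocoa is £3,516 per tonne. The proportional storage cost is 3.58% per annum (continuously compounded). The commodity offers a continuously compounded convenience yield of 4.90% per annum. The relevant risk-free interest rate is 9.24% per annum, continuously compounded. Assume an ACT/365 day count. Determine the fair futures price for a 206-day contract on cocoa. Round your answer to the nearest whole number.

£3,677 per tonne

Net carry = r + u − y = 0.0924 + 0.0358 − 0.0490 = 0.0792
F = S·e^((r+u−y)T) = 3516 · e^(0.0792 × 206/365) = 3516 · e^0.044699
= 3516 × 1.045713 = £3,677 per tonne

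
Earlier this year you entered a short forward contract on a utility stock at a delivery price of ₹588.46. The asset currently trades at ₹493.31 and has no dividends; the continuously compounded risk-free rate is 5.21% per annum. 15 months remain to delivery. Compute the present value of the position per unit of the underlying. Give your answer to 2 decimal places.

₹58.05

Current fair forward for the remaining 15 months: F = S·e^(r·T), r = 0.0521
F = 493.31 · e^(0.0521 × 15/12) = 493.31 × 1.067292 = 526.5058
Value of long forward = (F − K)·e^(−rT) = (526.5058 − 588.46) · e^(−0.0521·15/12)
= -61.9542 × 0.936950 = -58.05
Short position value = −(long value) = ₹58.05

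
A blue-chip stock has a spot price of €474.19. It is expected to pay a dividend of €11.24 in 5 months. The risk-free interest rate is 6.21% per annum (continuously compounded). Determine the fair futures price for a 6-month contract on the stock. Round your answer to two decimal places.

PV(dividends) I = 11.24·e^(−0.0621·5/12)
I = 10.9529
F = (S − I)·e^(rT) = (474.19 − 10.9529) · e^(0.0621·6/12)
= 463.2371 · e^0.031050 = 463.2371 × 1.031537 = €477.85

€477.85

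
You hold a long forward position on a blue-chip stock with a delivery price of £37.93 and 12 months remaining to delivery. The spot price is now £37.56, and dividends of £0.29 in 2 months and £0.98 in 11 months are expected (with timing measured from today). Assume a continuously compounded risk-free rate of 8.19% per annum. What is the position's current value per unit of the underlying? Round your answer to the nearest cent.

PV(remaining dividends) I = 0.29·e^(−0.0819·2/12) + 0.98·e^(−0.0819·11/12) = 1.1952
Current forward F = (S − I)·e^(rT) = (37.56 − 1.1952)·e^(0.0819·12/12) = 36.3648 × 1.085347 = 39.4684
Value (long) = (F − K)·e^(−rT) = (39.4684 − 37.93) × 0.921364 = 1.4174
Value = £1.42

£1.42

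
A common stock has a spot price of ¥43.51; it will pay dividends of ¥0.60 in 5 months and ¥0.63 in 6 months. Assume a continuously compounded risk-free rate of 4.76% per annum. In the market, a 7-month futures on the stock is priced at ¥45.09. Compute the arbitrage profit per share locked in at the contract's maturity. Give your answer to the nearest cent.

¥1.59 per share

PV(dividends) I = 0.60·e^(−0.0476·5/12) + 0.63·e^(−0.0476·6/12) = 1.2034
Fair futures F* = (S − I)·e^(rT) = (43.51 − 1.2034)·e^0.027767 = 42.3066 × 1.028156 = 43.4978
Market ¥45.09 > fair 43.4978: forward overpriced → cash-and-carry (borrow at r, buy the stock and collect the dividends, short the forward).
Profit at T = |F_mkt − F*| = |45.09 − 43.4978| = ¥1.59 per share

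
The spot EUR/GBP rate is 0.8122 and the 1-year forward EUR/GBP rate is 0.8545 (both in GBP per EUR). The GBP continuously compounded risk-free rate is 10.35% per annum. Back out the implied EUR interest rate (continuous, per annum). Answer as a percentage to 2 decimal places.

F = S·e^((r_GBP − r_EUR)T) ⇒ r_EUR = r_GBP − ln(F/S)/T
ln(0.8545/0.8122) = 0.050770; /(1) = 0.050770
r_EUR = 0.1035 − 0.050770 = 0.052730
r_EUR = 5.27%

5.27%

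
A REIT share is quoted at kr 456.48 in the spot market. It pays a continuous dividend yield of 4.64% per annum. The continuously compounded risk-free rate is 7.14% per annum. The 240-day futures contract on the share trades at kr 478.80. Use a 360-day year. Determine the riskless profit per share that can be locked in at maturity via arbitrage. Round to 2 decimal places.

Fair futures: F* = S·e^(carry·T), with carry = (r − q) = 0.0714 − 0.0464 = 0.0250
F* = 456.48 · e^(0.0250 × 240/360) = 456.48 · e^0.016667 = 456.48 × 1.016807 = kr 464.1521
Market kr 478.80 > fair kr 464.1521: forward overpriced → cash-and-carry (buy spot, short the forward).
At maturity, profit = |F_mkt − F*| = |478.80 − 464.1521| = kr 14.65 per share

kr 14.65 per share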